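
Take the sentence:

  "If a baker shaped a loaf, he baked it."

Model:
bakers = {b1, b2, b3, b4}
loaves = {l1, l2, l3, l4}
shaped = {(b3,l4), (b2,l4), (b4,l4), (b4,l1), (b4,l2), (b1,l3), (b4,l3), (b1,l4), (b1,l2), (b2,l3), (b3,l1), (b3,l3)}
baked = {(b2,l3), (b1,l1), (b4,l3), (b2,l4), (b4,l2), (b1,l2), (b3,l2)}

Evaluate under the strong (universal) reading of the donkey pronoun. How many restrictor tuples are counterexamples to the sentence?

"it" takes "a loaf" as antecedent — a donkey pronoun bound across the clause boundary.
Strong reading: for every (b,l) with shaped(b,l), baked(b,l).
Restrictor pairs: (b1,l2) ✓  (b1,l3) ✗  (b1,l4) ✗  (b2,l3) ✓  (b2,l4) ✓  (b3,l1) ✗  (b3,l3) ✗  (b3,l4) ✗  (b4,l1) ✗  (b4,l2) ✓  (b4,l3) ✓  (b4,l4) ✗
Counterexamples (restrictor pairs failing the scope): 7.

7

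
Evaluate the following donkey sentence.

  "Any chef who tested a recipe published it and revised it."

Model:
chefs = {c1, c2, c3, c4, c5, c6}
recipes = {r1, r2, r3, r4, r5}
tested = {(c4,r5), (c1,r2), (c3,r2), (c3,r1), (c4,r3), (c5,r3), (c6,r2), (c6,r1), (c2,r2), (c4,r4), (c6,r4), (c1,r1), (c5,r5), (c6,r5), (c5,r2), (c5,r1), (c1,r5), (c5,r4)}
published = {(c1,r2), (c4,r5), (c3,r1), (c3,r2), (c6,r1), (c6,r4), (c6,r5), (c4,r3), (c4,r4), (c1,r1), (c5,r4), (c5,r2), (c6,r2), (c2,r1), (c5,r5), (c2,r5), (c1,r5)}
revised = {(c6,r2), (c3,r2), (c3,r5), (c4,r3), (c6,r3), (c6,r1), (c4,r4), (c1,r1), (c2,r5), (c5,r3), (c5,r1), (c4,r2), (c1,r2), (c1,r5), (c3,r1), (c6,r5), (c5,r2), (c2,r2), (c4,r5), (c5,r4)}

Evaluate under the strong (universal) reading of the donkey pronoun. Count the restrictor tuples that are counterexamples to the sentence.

5

"it" takes "a recipe" as antecedent — a donkey pronoun bound across the clause boundary.
Strong reading: for every (c,r) with tested(c,r), published(c,r) ∧ revised(c,r).
Restrictor pairs: (c1,r1) ✓  (c1,r2) ✓  (c1,r5) ✓  (c2,r2) ✗  (c3,r1) ✓  (c3,r2) ✓  (c4,r3) ✓  (c4,r4) ✓  (c4,r5) ✓  (c5,r1) ✗  (c5,r2) ✓  (c5,r3) ✗  (c5,r4) ✓  (c5,r5) ✗  (c6,r1) ✓  (c6,r2) ✓  (c6,r4) ✗  (c6,r5) ✓
Counterexamples (restrictor pairs failing the scope): 5.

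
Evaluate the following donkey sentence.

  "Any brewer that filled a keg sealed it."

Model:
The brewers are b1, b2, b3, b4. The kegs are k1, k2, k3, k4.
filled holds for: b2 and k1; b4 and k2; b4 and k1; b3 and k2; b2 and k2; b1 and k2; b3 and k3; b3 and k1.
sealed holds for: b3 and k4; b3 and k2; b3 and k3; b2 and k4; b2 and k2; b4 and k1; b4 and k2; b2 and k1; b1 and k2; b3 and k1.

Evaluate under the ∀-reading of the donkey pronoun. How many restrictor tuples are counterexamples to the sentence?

"it" takes "a keg" as antecedent — a donkey pronoun bound across the clause boundary.
Strong reading: for every (b,k) with filled(b,k), sealed(b,k).
Restrictor pairs: (b1,k2) ✓  (b2,k1) ✓  (b2,k2) ✓  (b3,k1) ✓  (b3,k2) ✓  (b3,k3) ✓  (b4,k1) ✓  (b4,k2) ✓
Counterexamples (restrictor pairs failing the scope): 0.

0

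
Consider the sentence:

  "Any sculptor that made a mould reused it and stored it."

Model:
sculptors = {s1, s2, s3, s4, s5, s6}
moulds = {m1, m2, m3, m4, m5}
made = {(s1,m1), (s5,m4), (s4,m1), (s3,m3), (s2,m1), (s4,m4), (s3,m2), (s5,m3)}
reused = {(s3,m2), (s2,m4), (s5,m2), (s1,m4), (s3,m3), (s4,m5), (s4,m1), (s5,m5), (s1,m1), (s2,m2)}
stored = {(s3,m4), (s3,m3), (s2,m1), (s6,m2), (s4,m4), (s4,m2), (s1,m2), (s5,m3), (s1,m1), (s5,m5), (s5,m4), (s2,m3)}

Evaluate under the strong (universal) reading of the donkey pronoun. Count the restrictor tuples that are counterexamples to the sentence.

"it" takes "a mould" as antecedent — a donkey pronoun bound across the clause boundary.
Strong reading: for every (s,m) with made(s,m), reused(s,m) ∧ stored(s,m).
Restrictor pairs: (s1,m1) ✓  (s2,m1) ✗  (s3,m2) ✗  (s3,m3) ✓  (s4,m1) ✗  (s4,m4) ✗  (s5,m3) ✗  (s5,m4) ✗
Counterexamples (restrictor pairs failing the scope): 6.

6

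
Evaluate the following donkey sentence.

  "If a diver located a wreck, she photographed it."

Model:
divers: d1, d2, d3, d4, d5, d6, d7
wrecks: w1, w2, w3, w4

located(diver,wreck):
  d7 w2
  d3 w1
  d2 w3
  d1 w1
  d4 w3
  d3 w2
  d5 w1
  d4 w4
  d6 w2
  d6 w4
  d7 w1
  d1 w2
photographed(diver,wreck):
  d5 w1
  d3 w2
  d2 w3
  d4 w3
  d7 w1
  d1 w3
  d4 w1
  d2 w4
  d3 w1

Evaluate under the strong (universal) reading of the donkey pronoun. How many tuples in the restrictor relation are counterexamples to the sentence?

6

"it" takes "a wreck" as antecedent — a donkey pronoun bound across the clause boundary.
Strong reading: for every (d,w) with located(d,w), photographed(d,w).
Restrictor pairs: (d1,w1) ✗  (d1,w2) ✗  (d2,w3) ✓  (d3,w1) ✓  (d3,w2) ✓  (d4,w3) ✓  (d4,w4) ✗  (d5,w1) ✓  (d6,w2) ✗  (d6,w4) ✗  (d7,w1) ✓  (d7,w2) ✗
Counterexamples (restrictor pairs failing the scope): 6.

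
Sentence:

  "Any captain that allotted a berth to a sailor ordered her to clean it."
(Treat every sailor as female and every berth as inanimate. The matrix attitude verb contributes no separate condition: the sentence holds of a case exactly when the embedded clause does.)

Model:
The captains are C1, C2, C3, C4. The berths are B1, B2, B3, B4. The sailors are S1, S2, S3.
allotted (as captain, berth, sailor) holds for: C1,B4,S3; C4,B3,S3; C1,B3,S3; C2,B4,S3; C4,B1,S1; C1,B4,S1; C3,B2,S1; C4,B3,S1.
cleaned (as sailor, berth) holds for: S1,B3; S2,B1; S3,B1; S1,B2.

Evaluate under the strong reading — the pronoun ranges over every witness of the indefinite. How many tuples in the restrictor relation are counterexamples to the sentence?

6

"her" takes "a sailor" as antecedent and "it" takes "a berth"; both are donkey pronouns co-varying with the restrictor.
Strong reading: for every (c,b,s) with allotted(c,b,s), cleaned(s,b).
Restrictor triples: (C1,B3,S3)→cleaned(S3,B3) ✗  (C1,B4,S1)→cleaned(S1,B4) ✗  (C1,B4,S3)→cleaned(S3,B4) ✗  (C2,B4,S3)→cleaned(S3,B4) ✗  (C3,B2,S1)→cleaned(S1,B2) ✓  (C4,B1,S1)→cleaned(S1,B1) ✗  (C4,B3,S1)→cleaned(S1,B3) ✓  (C4,B3,S3)→cleaned(S3,B3) ✗
Counterexamples (restrictor triples failing the scope): 6.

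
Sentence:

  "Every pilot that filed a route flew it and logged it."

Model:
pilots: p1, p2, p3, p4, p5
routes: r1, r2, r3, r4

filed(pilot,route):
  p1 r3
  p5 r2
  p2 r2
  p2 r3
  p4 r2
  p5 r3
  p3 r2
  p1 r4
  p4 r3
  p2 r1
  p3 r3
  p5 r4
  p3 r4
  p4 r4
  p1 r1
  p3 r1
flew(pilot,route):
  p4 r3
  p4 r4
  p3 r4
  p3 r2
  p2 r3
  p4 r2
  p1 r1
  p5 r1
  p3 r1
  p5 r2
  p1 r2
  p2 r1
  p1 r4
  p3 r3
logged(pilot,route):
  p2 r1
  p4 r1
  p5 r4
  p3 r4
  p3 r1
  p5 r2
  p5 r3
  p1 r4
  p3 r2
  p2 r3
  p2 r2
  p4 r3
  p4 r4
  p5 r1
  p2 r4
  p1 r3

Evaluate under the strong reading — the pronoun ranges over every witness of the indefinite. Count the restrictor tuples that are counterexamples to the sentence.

7

"it" takes "a route" as antecedent — a donkey pronoun bound across the clause boundary.
Strong reading: for every (p,r) with filed(p,r), flew(p,r) ∧ logged(p,r).
Restrictor pairs: (p1,r1) ✗  (p1,r3) ✗  (p1,r4) ✓  (p2,r1) ✓  (p2,r2) ✗  (p2,r3) ✓  (p3,r1) ✓  (p3,r2) ✓  (p3,r3) ✗  (p3,r4) ✓  (p4,r2) ✗  (p4,r3) ✓  (p4,r4) ✓  (p5,r2) ✓  (p5,r3) ✗  (p5,r4) ✗
Counterexamples (restrictor pairs failing the scope): 7.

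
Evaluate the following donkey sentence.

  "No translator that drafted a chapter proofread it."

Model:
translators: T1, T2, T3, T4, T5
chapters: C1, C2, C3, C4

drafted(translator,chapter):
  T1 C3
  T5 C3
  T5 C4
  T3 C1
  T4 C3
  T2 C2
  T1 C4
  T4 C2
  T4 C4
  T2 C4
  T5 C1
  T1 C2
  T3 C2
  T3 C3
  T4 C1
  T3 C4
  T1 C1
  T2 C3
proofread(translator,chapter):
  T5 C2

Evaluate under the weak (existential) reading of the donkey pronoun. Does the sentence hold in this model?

"it" takes "a chapter" as antecedent — a donkey pronoun bound across the clause boundary.
Truth condition: for no (t,c) with drafted(t,c) does proofread(t,c) hold.
Restrictor pairs — does the scope hold? (T1,C1):fails  (T1,C2):fails  (T1,C3):fails  (T1,C4):fails  (T2,C2):fails  (T2,C3):fails  (T2,C4):fails  (T3,C1):fails  (T3,C2):fails  (T3,C3):fails  (T3,C4):fails  (T4,C1):fails  (T4,C2):fails  (T4,C3):fails  (T4,C4):fails  (T5,C1):fails  (T5,C3):fails  (T5,C4):fails
Scope holds for no restrictor pair, so the sentence is true.

True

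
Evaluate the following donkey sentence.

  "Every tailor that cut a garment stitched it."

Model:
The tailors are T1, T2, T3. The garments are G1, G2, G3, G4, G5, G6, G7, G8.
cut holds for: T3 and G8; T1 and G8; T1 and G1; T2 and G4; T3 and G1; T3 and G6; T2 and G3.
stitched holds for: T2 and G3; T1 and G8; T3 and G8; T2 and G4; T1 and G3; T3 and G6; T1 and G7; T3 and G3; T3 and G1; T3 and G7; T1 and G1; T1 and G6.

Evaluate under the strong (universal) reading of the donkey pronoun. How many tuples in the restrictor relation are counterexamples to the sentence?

0

"it" takes "a garment" as antecedent — a donkey pronoun bound across the clause boundary.
Strong reading: for every (t,g) with cut(t,g), stitched(t,g).
Restrictor pairs: (T1,G1) ✓  (T1,G8) ✓  (T2,G3) ✓  (T2,G4) ✓  (T3,G1) ✓  (T3,G6) ✓  (T3,G8) ✓
Counterexamples (restrictor pairs failing the scope): 0.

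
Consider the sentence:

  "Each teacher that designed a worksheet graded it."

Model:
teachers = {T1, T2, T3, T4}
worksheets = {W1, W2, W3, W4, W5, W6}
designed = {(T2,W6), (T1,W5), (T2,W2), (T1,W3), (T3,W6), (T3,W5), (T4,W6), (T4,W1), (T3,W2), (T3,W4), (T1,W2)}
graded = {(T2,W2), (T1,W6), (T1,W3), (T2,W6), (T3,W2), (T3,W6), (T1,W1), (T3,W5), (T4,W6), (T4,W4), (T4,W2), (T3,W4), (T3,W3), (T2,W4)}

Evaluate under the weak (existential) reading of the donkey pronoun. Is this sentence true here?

"it" takes "a worksheet" as antecedent — a donkey pronoun bound across the clause boundary.
Weak reading: every teacher t with some designed-worksheet has at least one designed-worksheet w such that graded(t,w).
Per teacher: T1:✓  T2:✓  T3:✓  T4:✓
Every teacher in the restrictor has a witness.

True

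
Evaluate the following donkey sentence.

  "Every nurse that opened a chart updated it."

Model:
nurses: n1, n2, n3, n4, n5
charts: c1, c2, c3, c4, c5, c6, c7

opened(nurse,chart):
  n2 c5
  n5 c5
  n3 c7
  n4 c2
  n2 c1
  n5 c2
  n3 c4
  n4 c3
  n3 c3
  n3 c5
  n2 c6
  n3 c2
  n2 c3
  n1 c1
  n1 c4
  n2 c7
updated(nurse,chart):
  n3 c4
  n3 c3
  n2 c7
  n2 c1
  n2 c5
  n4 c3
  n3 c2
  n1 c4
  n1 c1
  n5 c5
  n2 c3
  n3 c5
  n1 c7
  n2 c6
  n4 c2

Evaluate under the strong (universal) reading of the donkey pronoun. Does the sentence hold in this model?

"it" takes "a chart" as antecedent — a donkey pronoun bound across the clause boundary.
Strong reading: for every (n,c) with opened(n,c), updated(n,c).
Restrictor pairs: (n1,c1) ✓  (n1,c4) ✓  (n2,c1) ✓  (n2,c3) ✓  (n2,c5) ✓  (n2,c6) ✓  (n2,c7) ✓  (n3,c2) ✓  (n3,c3) ✓  (n3,c4) ✓  (n3,c5) ✓  (n3,c7) ✗  (n4,c2) ✓  (n4,c3) ✓  (n5,c2) ✗  (n5,c5) ✓
Counterexample: (n3,c7) is in opened but fails the scope.

False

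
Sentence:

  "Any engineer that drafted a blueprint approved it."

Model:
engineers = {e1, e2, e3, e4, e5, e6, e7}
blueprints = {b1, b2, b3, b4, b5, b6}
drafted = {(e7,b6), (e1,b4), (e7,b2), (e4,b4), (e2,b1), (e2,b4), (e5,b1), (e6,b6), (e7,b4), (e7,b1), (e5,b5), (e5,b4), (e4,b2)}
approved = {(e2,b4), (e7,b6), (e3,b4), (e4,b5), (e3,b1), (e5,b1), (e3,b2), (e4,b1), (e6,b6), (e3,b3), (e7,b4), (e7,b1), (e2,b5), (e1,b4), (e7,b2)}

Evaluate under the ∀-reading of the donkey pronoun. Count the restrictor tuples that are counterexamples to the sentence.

"it" takes "a blueprint" as antecedent — a donkey pronoun bound across the clause boundary.
Strong reading: for every (e,b) with drafted(e,b), approved(e,b).
Restrictor pairs: (e1,b4) ✓  (e2,b1) ✗  (e2,b4) ✓  (e4,b2) ✗  (e4,b4) ✗  (e5,b1) ✓  (e5,b4) ✗  (e5,b5) ✗  (e6,b6) ✓  (e7,b1) ✓  (e7,b2) ✓  (e7,b4) ✓  (e7,b6) ✓
Counterexamples (restrictor pairs failing the scope): 5.

5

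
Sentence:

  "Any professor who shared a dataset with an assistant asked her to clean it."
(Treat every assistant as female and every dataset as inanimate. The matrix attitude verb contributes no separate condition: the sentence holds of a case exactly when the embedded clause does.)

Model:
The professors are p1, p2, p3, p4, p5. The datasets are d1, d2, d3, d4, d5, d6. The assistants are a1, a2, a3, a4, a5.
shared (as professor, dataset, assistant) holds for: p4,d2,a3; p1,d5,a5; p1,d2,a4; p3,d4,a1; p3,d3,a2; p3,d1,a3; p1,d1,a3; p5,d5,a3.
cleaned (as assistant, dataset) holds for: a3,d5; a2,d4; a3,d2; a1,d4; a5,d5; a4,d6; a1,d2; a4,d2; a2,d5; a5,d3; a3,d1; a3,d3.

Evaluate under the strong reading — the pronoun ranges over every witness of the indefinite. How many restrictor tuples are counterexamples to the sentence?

"her" takes "an assistant" as antecedent and "it" takes "a dataset"; both are donkey pronouns co-varying with the restrictor.
Strong reading: for every (p,d,a) with shared(p,d,a), cleaned(a,d).
Restrictor triples: (p1,d1,a3)→cleaned(a3,d1) ✓  (p1,d2,a4)→cleaned(a4,d2) ✓  (p1,d5,a5)→cleaned(a5,d5) ✓  (p3,d1,a3)→cleaned(a3,d1) ✓  (p3,d3,a2)→cleaned(a2,d3) ✗  (p3,d4,a1)→cleaned(a1,d4) ✓  (p4,d2,a3)→cleaned(a3,d2) ✓  (p5,d5,a3)→cleaned(a3,d5) ✓
Counterexamples (restrictor triples failing the scope): 1.

1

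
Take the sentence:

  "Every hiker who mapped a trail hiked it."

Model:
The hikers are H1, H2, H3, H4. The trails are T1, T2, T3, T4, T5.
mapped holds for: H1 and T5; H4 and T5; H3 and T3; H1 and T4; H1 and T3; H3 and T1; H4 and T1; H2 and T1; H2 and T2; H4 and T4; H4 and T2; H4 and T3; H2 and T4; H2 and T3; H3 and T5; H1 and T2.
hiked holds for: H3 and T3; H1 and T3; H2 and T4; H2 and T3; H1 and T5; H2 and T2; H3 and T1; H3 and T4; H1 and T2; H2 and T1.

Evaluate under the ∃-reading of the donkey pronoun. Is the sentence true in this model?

False

"it" takes "a trail" as antecedent — a donkey pronoun bound across the clause boundary.
Weak reading: every hiker h with some mapped-trail has at least one mapped-trail t such that hiked(h,t).
Per hiker: H1:✓  H2:✓  H3:✓  H4:✗
H4 has no witness among its mapped-trails.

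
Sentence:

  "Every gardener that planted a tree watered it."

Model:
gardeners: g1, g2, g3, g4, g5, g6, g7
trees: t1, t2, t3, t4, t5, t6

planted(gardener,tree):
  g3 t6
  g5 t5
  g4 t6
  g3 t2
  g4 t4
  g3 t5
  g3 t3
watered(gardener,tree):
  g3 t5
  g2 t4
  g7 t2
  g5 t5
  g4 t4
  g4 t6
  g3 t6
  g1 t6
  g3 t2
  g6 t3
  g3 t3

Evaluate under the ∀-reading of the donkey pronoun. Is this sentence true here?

"it" takes "a tree" as antecedent — a donkey pronoun bound across the clause boundary.
Strong reading: for every (g,t) with planted(g,t), watered(g,t).
Restrictor pairs: (g3,t2) ✓  (g3,t3) ✓  (g3,t5) ✓  (g3,t6) ✓  (g4,t4) ✓  (g4,t6) ✓  (g5,t5) ✓
Every restrictor pair satisfies the scope.

True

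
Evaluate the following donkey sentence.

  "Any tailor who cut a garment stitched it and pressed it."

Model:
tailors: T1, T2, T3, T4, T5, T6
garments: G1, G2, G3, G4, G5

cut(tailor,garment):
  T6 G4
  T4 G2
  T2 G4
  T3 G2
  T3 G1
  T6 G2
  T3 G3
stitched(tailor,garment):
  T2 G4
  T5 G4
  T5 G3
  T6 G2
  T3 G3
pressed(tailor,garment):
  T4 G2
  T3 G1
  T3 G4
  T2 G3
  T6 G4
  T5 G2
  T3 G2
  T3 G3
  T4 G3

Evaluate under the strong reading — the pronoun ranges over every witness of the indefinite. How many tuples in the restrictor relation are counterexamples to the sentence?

6

"it" takes "a garment" as antecedent — a donkey pronoun bound across the clause boundary.
Strong reading: for every (t,g) with cut(t,g), stitched(t,g) ∧ pressed(t,g).
Restrictor pairs: (T2,G4) ✗  (T3,G1) ✗  (T3,G2) ✗  (T3,G3) ✓  (T4,G2) ✗  (T6,G2) ✗  (T6,G4) ✗
Counterexamples (restrictor pairs failing the scope): 6.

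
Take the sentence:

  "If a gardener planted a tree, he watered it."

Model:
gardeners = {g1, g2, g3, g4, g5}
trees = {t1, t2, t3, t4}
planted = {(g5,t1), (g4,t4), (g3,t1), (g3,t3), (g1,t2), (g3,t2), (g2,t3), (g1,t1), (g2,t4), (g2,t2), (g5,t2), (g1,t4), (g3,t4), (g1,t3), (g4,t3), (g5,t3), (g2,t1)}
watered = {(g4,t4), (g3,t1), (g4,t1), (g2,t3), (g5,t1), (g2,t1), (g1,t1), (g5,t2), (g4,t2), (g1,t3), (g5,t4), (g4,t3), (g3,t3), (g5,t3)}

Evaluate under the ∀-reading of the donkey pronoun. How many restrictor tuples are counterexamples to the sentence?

6

"it" takes "a tree" as antecedent — a donkey pronoun bound across the clause boundary.
Strong reading: for every (g,t) with planted(g,t), watered(g,t).
Restrictor pairs: (g1,t1) ✓  (g1,t2) ✗  (g1,t3) ✓  (g1,t4) ✗  (g2,t1) ✓  (g2,t2) ✗  (g2,t3) ✓  (g2,t4) ✗  (g3,t1) ✓  (g3,t2) ✗  (g3,t3) ✓  (g3,t4) ✗  (g4,t3) ✓  (g4,t4) ✓  (g5,t1) ✓  (g5,t2) ✓  (g5,t3) ✓
Counterexamples (restrictor pairs failing the scope): 6.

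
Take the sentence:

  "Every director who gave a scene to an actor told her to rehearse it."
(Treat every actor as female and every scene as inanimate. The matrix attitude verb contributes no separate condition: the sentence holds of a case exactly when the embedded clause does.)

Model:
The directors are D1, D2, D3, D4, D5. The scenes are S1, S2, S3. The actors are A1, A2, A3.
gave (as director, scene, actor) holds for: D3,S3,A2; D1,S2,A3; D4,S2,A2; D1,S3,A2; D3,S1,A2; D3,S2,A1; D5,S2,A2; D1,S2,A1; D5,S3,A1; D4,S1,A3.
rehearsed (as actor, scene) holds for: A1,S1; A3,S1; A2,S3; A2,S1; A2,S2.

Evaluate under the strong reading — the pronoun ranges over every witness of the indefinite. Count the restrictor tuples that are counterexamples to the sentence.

"her" takes "an actor" as antecedent and "it" takes "a scene"; both are donkey pronouns co-varying with the restrictor.
Strong reading: for every (d,s,a) with gave(d,s,a), rehearsed(a,s).
Restrictor triples: (D1,S2,A1)→rehearsed(A1,S2) ✗  (D1,S2,A3)→rehearsed(A3,S2) ✗  (D1,S3,A2)→rehearsed(A2,S3) ✓  (D3,S1,A2)→rehearsed(A2,S1) ✓  (D3,S2,A1)→rehearsed(A1,S2) ✗  (D3,S3,A2)→rehearsed(A2,S3) ✓  (D4,S1,A3)→rehearsed(A3,S1) ✓  (D4,S2,A2)→rehearsed(A2,S2) ✓  (D5,S2,A2)→rehearsed(A2,S2) ✓  (D5,S3,A1)→rehearsed(A1,S3) ✗
Counterexamples (restrictor triples failing the scope): 4.

4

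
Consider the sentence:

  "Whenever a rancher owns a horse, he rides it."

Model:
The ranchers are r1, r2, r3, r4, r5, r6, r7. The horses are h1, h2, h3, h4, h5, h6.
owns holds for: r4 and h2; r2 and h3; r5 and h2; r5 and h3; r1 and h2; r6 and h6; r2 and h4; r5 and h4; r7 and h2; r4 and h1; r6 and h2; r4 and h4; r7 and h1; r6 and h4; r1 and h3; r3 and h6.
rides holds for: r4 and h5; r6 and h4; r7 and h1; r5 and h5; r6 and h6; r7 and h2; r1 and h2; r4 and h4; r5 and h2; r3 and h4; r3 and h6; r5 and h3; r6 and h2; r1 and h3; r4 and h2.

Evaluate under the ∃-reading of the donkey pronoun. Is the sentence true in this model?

"it" takes "a horse" as antecedent — a donkey pronoun bound across the clause boundary.
Weak reading: every rancher r with some owns-horse has at least one owns-horse h such that rides(r,h).
Per rancher: r1:✓  r2:✗  r3:✓  r4:✓  r5:✓  r6:✓  r7:✓
r2 has no witness among its owns-horses.

False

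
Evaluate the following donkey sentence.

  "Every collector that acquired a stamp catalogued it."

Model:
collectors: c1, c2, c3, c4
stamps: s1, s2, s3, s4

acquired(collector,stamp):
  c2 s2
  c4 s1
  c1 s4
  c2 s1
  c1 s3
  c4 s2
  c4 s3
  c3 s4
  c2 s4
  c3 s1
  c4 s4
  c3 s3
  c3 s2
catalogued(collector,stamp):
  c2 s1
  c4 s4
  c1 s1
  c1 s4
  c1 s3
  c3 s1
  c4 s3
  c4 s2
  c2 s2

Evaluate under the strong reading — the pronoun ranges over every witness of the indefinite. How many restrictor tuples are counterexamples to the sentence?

5

"it" takes "a stamp" as antecedent — a donkey pronoun bound across the clause boundary.
Strong reading: for every (c,s) with acquired(c,s), catalogued(c,s).
Restrictor pairs: (c1,s3) ✓  (c1,s4) ✓  (c2,s1) ✓  (c2,s2) ✓  (c2,s4) ✗  (c3,s1) ✓  (c3,s2) ✗  (c3,s3) ✗  (c3,s4) ✗  (c4,s1) ✗  (c4,s2) ✓  (c4,s3) ✓  (c4,s4) ✓
Counterexamples (restrictor pairs failing the scope): 5.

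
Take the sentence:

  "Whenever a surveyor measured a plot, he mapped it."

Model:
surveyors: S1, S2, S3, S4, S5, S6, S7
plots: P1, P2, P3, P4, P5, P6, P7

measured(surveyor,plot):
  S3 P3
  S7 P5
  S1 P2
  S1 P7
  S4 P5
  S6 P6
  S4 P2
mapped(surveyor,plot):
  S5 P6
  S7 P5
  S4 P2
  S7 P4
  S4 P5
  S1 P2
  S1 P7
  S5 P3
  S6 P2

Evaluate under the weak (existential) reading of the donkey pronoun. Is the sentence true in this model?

False

"it" takes "a plot" as antecedent — a donkey pronoun bound across the clause boundary.
Weak reading: every surveyor s with some measured-plot has at least one measured-plot p such that mapped(s,p).
Per surveyor: S1:✓  S3:✗  S4:✓  S6:✗  S7:✓
S3 has no witness among its measured-plots.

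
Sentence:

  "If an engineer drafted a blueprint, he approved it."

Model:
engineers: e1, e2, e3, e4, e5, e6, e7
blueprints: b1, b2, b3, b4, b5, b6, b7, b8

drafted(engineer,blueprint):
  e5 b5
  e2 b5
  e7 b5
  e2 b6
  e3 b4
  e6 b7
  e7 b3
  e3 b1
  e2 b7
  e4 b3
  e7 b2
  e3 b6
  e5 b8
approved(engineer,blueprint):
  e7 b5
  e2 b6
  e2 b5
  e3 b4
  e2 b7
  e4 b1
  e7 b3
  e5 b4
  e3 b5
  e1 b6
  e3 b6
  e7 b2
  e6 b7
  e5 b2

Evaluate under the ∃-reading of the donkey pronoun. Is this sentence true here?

"it" takes "a blueprint" as antecedent — a donkey pronoun bound across the clause boundary.
Weak reading: every engineer e with some drafted-blueprint has at least one drafted-blueprint b such that approved(e,b).
Per engineer: e2:✓  e3:✓  e4:✗  e5:✗  e6:✓  e7:✓
e4 has no witness among its drafted-blueprints.

False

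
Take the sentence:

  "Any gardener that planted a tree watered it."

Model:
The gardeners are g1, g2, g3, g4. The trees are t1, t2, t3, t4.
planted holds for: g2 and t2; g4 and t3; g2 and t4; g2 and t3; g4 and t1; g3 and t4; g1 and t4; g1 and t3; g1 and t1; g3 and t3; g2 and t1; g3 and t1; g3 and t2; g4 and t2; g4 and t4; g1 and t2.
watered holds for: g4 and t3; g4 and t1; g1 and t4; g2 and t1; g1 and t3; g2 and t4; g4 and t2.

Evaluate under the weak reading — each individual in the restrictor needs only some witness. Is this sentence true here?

"it" takes "a tree" as antecedent — a donkey pronoun bound across the clause boundary.
Weak reading: every gardener g with some planted-tree has at least one planted-tree t such that watered(g,t).
Per gardener: g1:✓  g2:✓  g3:✗  g4:✓
g3 has no witness among its planted-trees.

False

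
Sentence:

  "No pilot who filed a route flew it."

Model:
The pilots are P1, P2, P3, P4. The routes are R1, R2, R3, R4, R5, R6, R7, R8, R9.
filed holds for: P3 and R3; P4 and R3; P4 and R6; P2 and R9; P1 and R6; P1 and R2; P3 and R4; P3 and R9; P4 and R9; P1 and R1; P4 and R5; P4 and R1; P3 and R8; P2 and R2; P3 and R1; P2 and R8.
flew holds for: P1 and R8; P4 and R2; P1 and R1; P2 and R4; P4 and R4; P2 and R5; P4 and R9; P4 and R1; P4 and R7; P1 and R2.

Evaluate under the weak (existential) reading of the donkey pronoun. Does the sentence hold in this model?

"it" takes "a route" as antecedent — a donkey pronoun bound across the clause boundary.
Truth condition: for no (p,r) with filed(p,r) does flew(p,r) hold.
Restrictor pairs — does the scope hold? (P1,R1):holds  (P1,R2):holds  (P1,R6):fails  (P2,R2):fails  (P2,R8):fails  (P2,R9):fails  (P3,R1):fails  (P3,R3):fails  (P3,R4):fails  (P3,R8):fails  (P3,R9):fails  (P4,R1):holds  (P4,R3):fails  (P4,R5):fails  (P4,R6):fails  (P4,R9):holds
Scope holds for 4 pair(s), so the sentence is false.

False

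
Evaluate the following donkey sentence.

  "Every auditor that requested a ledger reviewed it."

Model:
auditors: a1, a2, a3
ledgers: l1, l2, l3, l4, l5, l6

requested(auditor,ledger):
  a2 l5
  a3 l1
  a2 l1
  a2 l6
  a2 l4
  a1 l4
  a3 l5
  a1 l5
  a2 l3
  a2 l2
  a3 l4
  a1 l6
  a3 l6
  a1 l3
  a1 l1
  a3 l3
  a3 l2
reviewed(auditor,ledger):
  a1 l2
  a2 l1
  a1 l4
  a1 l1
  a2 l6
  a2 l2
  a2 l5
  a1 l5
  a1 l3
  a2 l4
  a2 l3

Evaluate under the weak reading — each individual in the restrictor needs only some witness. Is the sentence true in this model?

False

"it" takes "a ledger" as antecedent — a donkey pronoun bound across the clause boundary.
Weak reading: every auditor a with some requested-ledger has at least one requested-ledger l such that reviewed(a,l).
Per auditor: a1:✓  a2:✓  a3:✗
a3 has no witness among its requested-ledgers.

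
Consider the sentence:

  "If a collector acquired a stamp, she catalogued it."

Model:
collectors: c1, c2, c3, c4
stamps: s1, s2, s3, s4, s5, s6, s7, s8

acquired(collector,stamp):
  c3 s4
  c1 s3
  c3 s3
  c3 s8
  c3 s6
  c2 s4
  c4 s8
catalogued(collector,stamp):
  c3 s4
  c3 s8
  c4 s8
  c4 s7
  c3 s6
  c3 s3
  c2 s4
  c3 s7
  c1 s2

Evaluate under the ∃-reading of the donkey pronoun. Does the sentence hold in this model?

"it" takes "a stamp" as antecedent — a donkey pronoun bound across the clause boundary.
Weak reading: every collector c with some acquired-stamp has at least one acquired-stamp s such that catalogued(c,s).
Per collector: c1:✗  c2:✓  c3:✓  c4:✓
c1 has no witness among its acquired-stamps.

False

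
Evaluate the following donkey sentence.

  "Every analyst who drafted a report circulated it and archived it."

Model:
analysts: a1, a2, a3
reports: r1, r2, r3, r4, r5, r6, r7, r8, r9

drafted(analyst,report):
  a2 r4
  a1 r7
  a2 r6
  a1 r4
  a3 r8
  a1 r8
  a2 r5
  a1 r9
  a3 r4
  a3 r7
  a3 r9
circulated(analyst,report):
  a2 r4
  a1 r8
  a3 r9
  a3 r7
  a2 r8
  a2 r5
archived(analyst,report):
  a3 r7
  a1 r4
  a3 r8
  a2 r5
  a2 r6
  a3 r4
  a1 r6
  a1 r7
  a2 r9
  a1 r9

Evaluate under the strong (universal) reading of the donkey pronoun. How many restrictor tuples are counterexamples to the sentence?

"it" takes "a report" as antecedent — a donkey pronoun bound across the clause boundary.
Strong reading: for every (a,r) with drafted(a,r), circulated(a,r) ∧ archived(a,r).
Restrictor pairs: (a1,r4) ✗  (a1,r7) ✗  (a1,r8) ✗  (a1,r9) ✗  (a2,r4) ✗  (a2,r5) ✓  (a2,r6) ✗  (a3,r4) ✗  (a3,r7) ✓  (a3,r8) ✗  (a3,r9) ✗
Counterexamples (restrictor pairs failing the scope): 9.

9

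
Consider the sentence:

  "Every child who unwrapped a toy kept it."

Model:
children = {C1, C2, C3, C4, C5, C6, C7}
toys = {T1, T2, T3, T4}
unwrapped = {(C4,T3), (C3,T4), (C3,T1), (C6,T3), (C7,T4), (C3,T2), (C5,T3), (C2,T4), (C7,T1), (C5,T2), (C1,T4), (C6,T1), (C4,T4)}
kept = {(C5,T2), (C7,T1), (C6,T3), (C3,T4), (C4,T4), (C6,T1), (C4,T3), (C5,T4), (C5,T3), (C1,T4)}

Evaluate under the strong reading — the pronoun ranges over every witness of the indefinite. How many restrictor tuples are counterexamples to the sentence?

4

"it" takes "a toy" as antecedent — a donkey pronoun bound across the clause boundary.
Strong reading: for every (c,t) with unwrapped(c,t), kept(c,t).
Restrictor pairs: (C1,T4) ✓  (C2,T4) ✗  (C3,T1) ✗  (C3,T2) ✗  (C3,T4) ✓  (C4,T3) ✓  (C4,T4) ✓  (C5,T2) ✓  (C5,T3) ✓  (C6,T1) ✓  (C6,T3) ✓  (C7,T1) ✓  (C7,T4) ✗
Counterexamples (restrictor pairs failing the scope): 4.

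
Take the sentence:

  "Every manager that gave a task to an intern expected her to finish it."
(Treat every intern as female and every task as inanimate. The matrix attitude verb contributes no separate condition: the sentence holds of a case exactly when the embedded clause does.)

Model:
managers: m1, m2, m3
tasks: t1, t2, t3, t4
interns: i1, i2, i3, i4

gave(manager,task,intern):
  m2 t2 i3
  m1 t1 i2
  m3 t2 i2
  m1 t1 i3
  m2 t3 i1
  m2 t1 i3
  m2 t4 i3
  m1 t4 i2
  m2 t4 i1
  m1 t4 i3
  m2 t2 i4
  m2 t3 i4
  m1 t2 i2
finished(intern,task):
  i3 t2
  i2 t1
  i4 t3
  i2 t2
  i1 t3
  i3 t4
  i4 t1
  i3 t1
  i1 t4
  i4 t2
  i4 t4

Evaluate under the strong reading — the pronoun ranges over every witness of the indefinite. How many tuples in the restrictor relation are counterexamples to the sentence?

1

"her" takes "an intern" as antecedent and "it" takes "a task"; both are donkey pronouns co-varying with the restrictor.
Strong reading: for every (m,t,i) with gave(m,t,i), finished(i,t).
Restrictor triples: (m1,t1,i2)→finished(i2,t1) ✓  (m1,t1,i3)→finished(i3,t1) ✓  (m1,t2,i2)→finished(i2,t2) ✓  (m1,t4,i2)→finished(i2,t4) ✗  (m1,t4,i3)→finished(i3,t4) ✓  (m2,t1,i3)→finished(i3,t1) ✓  (m2,t2,i3)→finished(i3,t2) ✓  (m2,t2,i4)→finished(i4,t2) ✓  (m2,t3,i1)→finished(i1,t3) ✓  (m2,t3,i4)→finished(i4,t3) ✓  (m2,t4,i1)→finished(i1,t4) ✓  (m2,t4,i3)→finished(i3,t4) ✓  (m3,t2,i2)→finished(i2,t2) ✓
Counterexamples (restrictor triples failing the scope): 1.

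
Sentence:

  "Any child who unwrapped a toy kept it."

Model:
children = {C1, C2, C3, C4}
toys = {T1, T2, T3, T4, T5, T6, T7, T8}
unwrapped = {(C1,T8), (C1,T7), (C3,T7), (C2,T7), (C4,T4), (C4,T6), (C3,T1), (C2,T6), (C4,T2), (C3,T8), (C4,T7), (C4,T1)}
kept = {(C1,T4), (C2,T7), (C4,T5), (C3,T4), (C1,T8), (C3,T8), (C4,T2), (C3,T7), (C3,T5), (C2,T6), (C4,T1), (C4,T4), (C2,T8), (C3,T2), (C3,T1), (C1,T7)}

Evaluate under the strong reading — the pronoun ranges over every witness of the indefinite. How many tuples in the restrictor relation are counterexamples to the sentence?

2

"it" takes "a toy" as antecedent — a donkey pronoun bound across the clause boundary.
Strong reading: for every (c,t) with unwrapped(c,t), kept(c,t).
Restrictor pairs: (C1,T7) ✓  (C1,T8) ✓  (C2,T6) ✓  (C2,T7) ✓  (C3,T1) ✓  (C3,T7) ✓  (C3,T8) ✓  (C4,T1) ✓  (C4,T2) ✓  (C4,T4) ✓  (C4,T6) ✗  (C4,T7) ✗
Counterexamples (restrictor pairs failing the scope): 2.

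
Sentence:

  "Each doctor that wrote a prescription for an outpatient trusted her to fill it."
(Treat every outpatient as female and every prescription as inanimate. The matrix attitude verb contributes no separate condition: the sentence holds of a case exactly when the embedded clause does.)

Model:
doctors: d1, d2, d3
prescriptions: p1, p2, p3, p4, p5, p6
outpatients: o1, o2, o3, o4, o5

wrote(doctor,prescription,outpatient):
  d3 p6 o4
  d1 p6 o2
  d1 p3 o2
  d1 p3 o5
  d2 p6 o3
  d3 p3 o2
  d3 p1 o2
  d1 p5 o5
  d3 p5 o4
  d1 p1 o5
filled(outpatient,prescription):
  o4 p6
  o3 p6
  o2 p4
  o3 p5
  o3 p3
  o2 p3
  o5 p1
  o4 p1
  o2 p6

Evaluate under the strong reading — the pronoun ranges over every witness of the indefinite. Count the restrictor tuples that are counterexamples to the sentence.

4

"her" takes "an outpatient" as antecedent and "it" takes "a prescription"; both are donkey pronouns co-varying with the restrictor.
Strong reading: for every (d,p,o) with wrote(d,p,o), filled(o,p).
Restrictor triples: (d1,p1,o5)→filled(o5,p1) ✓  (d1,p3,o2)→filled(o2,p3) ✓  (d1,p3,o5)→filled(o5,p3) ✗  (d1,p5,o5)→filled(o5,p5) ✗  (d1,p6,o2)→filled(o2,p6) ✓  (d2,p6,o3)→filled(o3,p6) ✓  (d3,p1,o2)→filled(o2,p1) ✗  (d3,p3,o2)→filled(o2,p3) ✓  (d3,p5,o4)→filled(o4,p5) ✗  (d3,p6,o4)→filled(o4,p6) ✓
Counterexamples (restrictor triples failing the scope): 4.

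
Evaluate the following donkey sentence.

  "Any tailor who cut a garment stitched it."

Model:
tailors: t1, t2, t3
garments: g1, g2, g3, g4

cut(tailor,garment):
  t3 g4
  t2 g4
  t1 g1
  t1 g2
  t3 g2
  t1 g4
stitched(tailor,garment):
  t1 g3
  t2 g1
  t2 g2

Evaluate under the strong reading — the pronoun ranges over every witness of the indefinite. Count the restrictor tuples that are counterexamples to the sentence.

6

"it" takes "a garment" as antecedent — a donkey pronoun bound across the clause boundary.
Strong reading: for every (t,g) with cut(t,g), stitched(t,g).
Restrictor pairs: (t1,g1) ✗  (t1,g2) ✗  (t1,g4) ✗  (t2,g4) ✗  (t3,g2) ✗  (t3,g4) ✗
Counterexamples (restrictor pairs failing the scope): 6.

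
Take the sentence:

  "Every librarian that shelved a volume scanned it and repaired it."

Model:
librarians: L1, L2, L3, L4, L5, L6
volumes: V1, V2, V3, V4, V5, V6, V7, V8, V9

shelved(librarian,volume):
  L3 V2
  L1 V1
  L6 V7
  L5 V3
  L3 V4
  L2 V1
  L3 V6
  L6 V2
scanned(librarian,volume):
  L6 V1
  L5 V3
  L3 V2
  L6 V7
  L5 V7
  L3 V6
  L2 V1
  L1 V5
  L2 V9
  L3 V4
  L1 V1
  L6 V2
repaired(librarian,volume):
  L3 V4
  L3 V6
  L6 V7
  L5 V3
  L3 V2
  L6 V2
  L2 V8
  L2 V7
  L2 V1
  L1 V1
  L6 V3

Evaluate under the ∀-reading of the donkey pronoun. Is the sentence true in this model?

True

"it" takes "a volume" as antecedent — a donkey pronoun bound across the clause boundary.
Strong reading: for every (l,v) with shelved(l,v), scanned(l,v) ∧ repaired(l,v).
Restrictor pairs: (L1,V1) ✓  (L2,V1) ✓  (L3,V2) ✓  (L3,V4) ✓  (L3,V6) ✓  (L5,V3) ✓  (L6,V2) ✓  (L6,V7) ✓
Every restrictor pair satisfies the scope.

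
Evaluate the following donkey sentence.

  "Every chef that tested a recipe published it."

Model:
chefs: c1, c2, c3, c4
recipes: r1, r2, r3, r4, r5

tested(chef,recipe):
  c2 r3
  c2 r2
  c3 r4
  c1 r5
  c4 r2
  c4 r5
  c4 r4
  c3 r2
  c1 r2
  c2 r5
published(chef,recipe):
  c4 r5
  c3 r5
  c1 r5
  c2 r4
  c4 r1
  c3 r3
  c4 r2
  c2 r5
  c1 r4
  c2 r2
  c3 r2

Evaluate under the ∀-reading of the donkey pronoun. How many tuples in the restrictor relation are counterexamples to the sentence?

"it" takes "a recipe" as antecedent — a donkey pronoun bound across the clause boundary.
Strong reading: for every (c,r) with tested(c,r), published(c,r).
Restrictor pairs: (c1,r2) ✗  (c1,r5) ✓  (c2,r2) ✓  (c2,r3) ✗  (c2,r5) ✓  (c3,r2) ✓  (c3,r4) ✗  (c4,r2) ✓  (c4,r4) ✗  (c4,r5) ✓
Counterexamples (restrictor pairs failing the scope): 4.

4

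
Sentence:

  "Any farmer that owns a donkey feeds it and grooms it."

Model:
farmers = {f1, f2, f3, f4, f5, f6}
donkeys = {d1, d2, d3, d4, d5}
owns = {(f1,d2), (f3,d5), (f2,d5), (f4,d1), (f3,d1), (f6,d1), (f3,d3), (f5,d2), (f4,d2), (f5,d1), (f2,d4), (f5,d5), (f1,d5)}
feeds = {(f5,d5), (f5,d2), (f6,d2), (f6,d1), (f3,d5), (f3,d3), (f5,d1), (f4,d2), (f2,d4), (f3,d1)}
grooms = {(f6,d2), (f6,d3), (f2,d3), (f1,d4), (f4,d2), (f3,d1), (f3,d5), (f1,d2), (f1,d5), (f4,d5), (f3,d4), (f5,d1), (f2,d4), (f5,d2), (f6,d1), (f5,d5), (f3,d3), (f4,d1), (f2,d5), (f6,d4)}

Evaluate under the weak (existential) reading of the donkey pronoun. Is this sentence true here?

False

"it" takes "a donkey" as antecedent — a donkey pronoun bound across the clause boundary.
Weak reading: every farmer f with some owns-donkey has at least one owns-donkey d such that feeds(f,d) ∧ grooms(f,d).
Per farmer: f1:✗  f2:✓  f3:✓  f4:✓  f5:✓  f6:✓
f1 has no witness among its owns-donkeys.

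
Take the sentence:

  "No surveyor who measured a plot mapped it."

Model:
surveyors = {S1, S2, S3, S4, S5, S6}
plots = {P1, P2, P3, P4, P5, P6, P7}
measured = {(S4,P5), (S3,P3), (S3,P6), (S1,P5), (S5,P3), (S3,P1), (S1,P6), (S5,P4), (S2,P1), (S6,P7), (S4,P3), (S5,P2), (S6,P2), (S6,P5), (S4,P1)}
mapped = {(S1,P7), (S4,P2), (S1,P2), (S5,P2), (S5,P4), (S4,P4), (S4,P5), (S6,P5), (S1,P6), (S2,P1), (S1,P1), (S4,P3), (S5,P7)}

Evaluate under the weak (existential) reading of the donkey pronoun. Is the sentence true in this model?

"it" takes "a plot" as antecedent — a donkey pronoun bound across the clause boundary.
Truth condition: for no (s,p) with measured(s,p) does mapped(s,p) hold.
Restrictor pairs — does the scope hold? (S1,P5):fails  (S1,P6):holds  (S2,P1):holds  (S3,P1):fails  (S3,P3):fails  (S3,P6):fails  (S4,P1):fails  (S4,P3):holds  (S4,P5):holds  (S5,P2):holds  (S5,P3):fails  (S5,P4):holds  (S6,P2):fails  (S6,P5):holds  (S6,P7):fails
Scope holds for 7 pair(s), so the sentence is false.

False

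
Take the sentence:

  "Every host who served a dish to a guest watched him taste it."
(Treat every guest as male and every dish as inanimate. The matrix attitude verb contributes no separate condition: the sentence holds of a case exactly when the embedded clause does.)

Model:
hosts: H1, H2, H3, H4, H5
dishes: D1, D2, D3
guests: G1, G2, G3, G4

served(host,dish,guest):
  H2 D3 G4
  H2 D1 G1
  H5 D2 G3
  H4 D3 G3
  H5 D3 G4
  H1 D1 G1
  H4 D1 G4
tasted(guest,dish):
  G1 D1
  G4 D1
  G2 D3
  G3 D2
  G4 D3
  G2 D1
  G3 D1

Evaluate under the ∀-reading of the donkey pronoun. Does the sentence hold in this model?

False

"him" takes "a guest" as antecedent and "it" takes "a dish"; both are donkey pronouns co-varying with the restrictor.
Strong reading: for every (h,d,g) with served(h,d,g), tasted(g,d).
Restrictor triples: (H1,D1,G1)→tasted(G1,D1) ✓  (H2,D1,G1)→tasted(G1,D1) ✓  (H2,D3,G4)→tasted(G4,D3) ✓  (H4,D1,G4)→tasted(G4,D1) ✓  (H4,D3,G3)→tasted(G3,D3) ✗  (H5,D2,G3)→tasted(G3,D2) ✓  (H5,D3,G4)→tasted(G4,D3) ✓
Counterexample: (H4,D3,G3) — tasted(G3,D3) does not hold.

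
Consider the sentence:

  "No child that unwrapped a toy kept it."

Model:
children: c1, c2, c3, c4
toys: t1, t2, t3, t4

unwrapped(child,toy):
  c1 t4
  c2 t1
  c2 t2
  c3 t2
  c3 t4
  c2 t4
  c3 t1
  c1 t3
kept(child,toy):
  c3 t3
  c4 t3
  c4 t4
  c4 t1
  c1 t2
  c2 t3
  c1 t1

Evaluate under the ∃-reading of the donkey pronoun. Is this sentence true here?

True

"it" takes "a toy" as antecedent — a donkey pronoun bound across the clause boundary.
Truth condition: for no (c,t) with unwrapped(c,t) does kept(c,t) hold.
Restrictor pairs — does the scope hold? (c1,t3):fails  (c1,t4):fails  (c2,t1):fails  (c2,t2):fails  (c2,t4):fails  (c3,t1):fails  (c3,t2):fails  (c3,t4):fails
Scope holds for no restrictor pair, so the sentence is true.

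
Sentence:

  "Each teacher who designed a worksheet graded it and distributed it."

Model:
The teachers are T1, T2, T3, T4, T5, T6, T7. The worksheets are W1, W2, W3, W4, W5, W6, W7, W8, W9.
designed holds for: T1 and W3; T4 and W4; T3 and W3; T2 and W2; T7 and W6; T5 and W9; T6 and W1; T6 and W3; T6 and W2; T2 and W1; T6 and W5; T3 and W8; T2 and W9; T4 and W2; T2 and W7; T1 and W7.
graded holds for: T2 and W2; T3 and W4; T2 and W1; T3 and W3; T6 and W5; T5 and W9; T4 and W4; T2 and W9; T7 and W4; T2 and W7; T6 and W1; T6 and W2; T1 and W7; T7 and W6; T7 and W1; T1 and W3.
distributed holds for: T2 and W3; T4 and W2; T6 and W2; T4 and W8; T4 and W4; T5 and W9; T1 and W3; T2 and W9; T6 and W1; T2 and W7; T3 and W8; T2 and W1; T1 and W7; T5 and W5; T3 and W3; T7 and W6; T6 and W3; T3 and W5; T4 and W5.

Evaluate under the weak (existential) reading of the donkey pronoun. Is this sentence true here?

"it" takes "a worksheet" as antecedent — a donkey pronoun bound across the clause boundary.
Weak reading: every teacher t with some designed-worksheet has at least one designed-worksheet w such that graded(t,w) ∧ distributed(t,w).
Per teacher: T1:✓  T2:✓  T3:✓  T4:✓  T5:✓  T6:✓  T7:✓
Every teacher in the restrictor has a witness.

True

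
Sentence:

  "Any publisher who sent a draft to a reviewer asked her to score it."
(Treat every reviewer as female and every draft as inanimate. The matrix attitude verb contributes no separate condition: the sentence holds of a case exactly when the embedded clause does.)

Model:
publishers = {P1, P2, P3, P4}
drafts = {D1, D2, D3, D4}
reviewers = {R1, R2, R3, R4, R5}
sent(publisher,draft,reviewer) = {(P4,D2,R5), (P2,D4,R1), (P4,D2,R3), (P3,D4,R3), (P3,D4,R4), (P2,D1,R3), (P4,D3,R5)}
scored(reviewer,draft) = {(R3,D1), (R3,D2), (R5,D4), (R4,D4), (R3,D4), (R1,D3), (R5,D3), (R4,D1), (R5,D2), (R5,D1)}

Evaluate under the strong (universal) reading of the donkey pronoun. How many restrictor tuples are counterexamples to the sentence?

"her" takes "a reviewer" as antecedent and "it" takes "a draft"; both are donkey pronouns co-varying with the restrictor.
Strong reading: for every (p,d,r) with sent(p,d,r), scored(r,d).
Restrictor triples: (P2,D1,R3)→scored(R3,D1) ✓  (P2,D4,R1)→scored(R1,D4) ✗  (P3,D4,R3)→scored(R3,D4) ✓  (P3,D4,R4)→scored(R4,D4) ✓  (P4,D2,R3)→scored(R3,D2) ✓  (P4,D2,R5)→scored(R5,D2) ✓  (P4,D3,R5)→scored(R5,D3) ✓
Counterexamples (restrictor triples failing the scope): 1.

1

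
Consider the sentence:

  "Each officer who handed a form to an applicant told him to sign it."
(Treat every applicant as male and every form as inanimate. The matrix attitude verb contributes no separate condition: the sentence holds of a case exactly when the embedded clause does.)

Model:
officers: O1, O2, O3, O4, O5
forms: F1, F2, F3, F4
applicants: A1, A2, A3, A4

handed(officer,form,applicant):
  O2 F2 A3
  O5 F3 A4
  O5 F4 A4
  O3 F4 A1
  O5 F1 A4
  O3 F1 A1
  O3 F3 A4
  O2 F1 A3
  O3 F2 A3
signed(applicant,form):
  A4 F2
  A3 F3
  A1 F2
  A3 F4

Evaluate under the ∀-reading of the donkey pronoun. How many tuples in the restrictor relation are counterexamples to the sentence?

"him" takes "an applicant" as antecedent and "it" takes "a form"; both are donkey pronouns co-varying with the restrictor.
Strong reading: for every (o,f,a) with handed(o,f,a), signed(a,f).
Restrictor triples: (O2,F1,A3)→signed(A3,F1) ✗  (O2,F2,A3)→signed(A3,F2) ✗  (O3,F1,A1)→signed(A1,F1) ✗  (O3,F2,A3)→signed(A3,F2) ✗  (O3,F3,A4)→signed(A4,F3) ✗  (O3,F4,A1)→signed(A1,F4) ✗  (O5,F1,A4)→signed(A4,F1) ✗  (O5,F3,A4)→signed(A4,F3) ✗  (O5,F4,A4)→signed(A4,F4) ✗
Counterexamples (restrictor triples failing the scope): 9.

9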